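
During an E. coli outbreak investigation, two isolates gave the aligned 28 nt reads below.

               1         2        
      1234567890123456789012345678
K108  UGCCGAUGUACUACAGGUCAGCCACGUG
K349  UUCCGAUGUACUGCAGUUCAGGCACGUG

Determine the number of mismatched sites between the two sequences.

4

Differing sites — 2:G/U; 13:A/G; 17:G/U; 22:C/G.
That gives 4 mismatches out of 28 aligned sites, so the Hamming distance is 4.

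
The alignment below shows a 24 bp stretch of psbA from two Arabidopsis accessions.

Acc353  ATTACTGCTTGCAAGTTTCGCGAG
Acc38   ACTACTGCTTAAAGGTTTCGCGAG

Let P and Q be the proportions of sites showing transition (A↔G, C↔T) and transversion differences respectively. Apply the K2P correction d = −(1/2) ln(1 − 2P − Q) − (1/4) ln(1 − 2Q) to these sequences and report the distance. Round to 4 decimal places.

0.1942

The sequences differ at positions 2 (T/C, transition), 11 (G/A, transition), 12 (C/A, transversion), 14 (A/G, transition).
Of the 4 differences, 3 transitions and 1 transversion over 24 sites: P = 3/24 = 0.125000, Q = 1/24 = 0.041667.
d = −0.5·ln(0.708333) − 0.25·ln(0.916666) = −0.5·(-0.344841) − 0.25·(-0.087012) = 0.1942.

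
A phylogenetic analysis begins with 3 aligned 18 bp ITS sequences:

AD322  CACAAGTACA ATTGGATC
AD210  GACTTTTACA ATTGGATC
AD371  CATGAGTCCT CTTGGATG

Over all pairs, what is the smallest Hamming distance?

Pairwise Hamming distances:
  AD322 vs AD210: 4
  AD322 vs AD371: 6
  AD210 vs AD371: 9
The smallest is 4, between AD322 and AD210.

4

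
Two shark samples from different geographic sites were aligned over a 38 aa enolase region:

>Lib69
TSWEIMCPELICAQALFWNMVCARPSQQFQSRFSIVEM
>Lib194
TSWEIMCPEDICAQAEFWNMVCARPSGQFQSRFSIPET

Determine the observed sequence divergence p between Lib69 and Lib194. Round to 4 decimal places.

0.1316

Mismatches occur at site 10 (L↔D), site 16 (L↔E), site 27 (Q↔G), site 36 (V↔P), site 38 (M↔T).
There are 5 differences over 38 sites, so p = 5/38 = 0.1316.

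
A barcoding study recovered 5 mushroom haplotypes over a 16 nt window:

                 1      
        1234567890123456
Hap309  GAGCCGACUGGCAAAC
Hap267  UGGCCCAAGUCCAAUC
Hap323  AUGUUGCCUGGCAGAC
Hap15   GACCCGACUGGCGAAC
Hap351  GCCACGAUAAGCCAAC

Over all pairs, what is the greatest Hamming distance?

12

Pairwise Hamming distances:
  Hap309 vs Hap267: 8
  Hap309 vs Hap323: 6
  Hap309 vs Hap15: 2
  Hap309 vs Hap351: 7
  Hap267 vs Hap323: 12
  Hap267 vs Hap15: 10
  Hap267 vs Hap351: 11
  Hap323 vs Hap15: 8
  Hap323 vs Hap351: 11
  Hap15 vs Hap351: 6
The largest is 12, between Hap267 and Hap323.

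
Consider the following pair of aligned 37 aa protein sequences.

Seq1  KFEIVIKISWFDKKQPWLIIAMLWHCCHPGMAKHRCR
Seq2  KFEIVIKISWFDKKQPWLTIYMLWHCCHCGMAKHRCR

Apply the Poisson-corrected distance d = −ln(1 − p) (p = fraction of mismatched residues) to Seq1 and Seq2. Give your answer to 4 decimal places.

Differing sites — 19:I/T; 21:A/Y; 29:P/C.
p = 3/37 = 0.081081.
d = −ln(1 − 0.081081) = −ln(0.918919) = 0.0846.

0.0846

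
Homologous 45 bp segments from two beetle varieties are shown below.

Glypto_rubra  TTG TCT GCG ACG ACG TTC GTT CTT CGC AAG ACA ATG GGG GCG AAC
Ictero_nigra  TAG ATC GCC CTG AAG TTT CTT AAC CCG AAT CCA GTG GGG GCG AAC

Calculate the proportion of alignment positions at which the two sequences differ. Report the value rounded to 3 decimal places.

0.400

Differing sites — 2:T/A; 4:T/A; 5:C/T; 6:T/C; 9:G/C; 10:A/C; 11:C/T; 14:C/A; 18:C/T; 19:G/C; 22:C/A; 23:T/A; 24:T/C; 26:G/C; 27:C/G; 30:G/T; 31:A/C; 34:A/G.
There are 18 differences over 45 sites, so p = 18/45 = 0.400.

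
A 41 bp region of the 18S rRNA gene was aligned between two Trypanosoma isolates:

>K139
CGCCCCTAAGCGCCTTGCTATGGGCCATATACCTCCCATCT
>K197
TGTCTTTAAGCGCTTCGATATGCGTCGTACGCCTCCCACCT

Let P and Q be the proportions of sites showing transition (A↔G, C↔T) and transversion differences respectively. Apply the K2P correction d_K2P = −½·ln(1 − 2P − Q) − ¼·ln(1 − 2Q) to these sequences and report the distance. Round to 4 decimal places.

Differing sites — 1:C/T (Ti); 3:C/T (Ti); 5:C/T (Ti); 6:C/T (Ti); 14:C/T (Ti); 16:T/C (Ti); 18:C/A (Tv); 23:G/C (Tv); 25:C/T (Ti); 27:A/G (Ti); 30:T/C (Ti); 31:A/G (Ti); 39:T/C (Ti).
Of the 13 differences, 11 transitions and 2 transversions over 41 sites: P = 11/41 = 0.268293, Q = 2/41 = 0.048780.
d = −0.5·ln(0.414634) − 0.25·ln(0.902440) = −0.5·(-0.880359) − 0.25·(-0.102653) = 0.4658.

0.4658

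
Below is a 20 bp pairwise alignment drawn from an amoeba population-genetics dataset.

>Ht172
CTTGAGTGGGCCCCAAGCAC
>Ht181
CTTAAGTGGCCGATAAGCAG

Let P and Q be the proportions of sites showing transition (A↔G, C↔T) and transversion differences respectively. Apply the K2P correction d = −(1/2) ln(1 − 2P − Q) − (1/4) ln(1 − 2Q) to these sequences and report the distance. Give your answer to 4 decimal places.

The sequences differ at positions 4 (G/A, transition), 10 (G/C, transversion), 12 (C/G, transversion), 13 (C/A, transversion), 14 (C/T, transition), 20 (C/G, transversion).
Of the 6 differences, 2 transitions and 4 transversions over 20 sites: P = 2/20 = 0.100000, Q = 4/20 = 0.200000.
d = −0.5·ln(0.600000) − 0.25·ln(0.600000) = −0.5·(-0.510826) − 0.25·(-0.510826) = 0.3831.

0.3831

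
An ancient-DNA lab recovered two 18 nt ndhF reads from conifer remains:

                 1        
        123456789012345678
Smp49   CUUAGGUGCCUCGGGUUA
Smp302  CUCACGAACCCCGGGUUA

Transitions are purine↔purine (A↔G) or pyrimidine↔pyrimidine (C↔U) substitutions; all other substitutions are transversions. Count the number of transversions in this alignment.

The sequences differ at positions 3 (U/C, transition), 5 (G/C, transversion), 7 (U/A, transversion), 8 (G/A, transition), 11 (U/C, transition).
Of the 5 differences, 3 transitions and 2 transversions, so the answer is 2.

2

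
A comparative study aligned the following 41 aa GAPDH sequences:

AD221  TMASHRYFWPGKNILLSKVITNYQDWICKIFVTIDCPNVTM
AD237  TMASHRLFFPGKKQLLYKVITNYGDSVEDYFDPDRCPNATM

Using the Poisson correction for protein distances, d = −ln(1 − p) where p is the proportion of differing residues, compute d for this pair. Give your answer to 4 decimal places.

The sequences differ at positions 7 (Y/L), 9 (W/F), 13 (N/K), 14 (I/Q), 17 (S/Y), 24 (Q/G), 26 (W/S), 27 (I/V), 28 (C/E), 29 (K/D), 30 (I/Y), 32 (V/D), 33 (T/P), 34 (I/D), 35 (D/R), 39 (V/A).
p = 16/41 = 0.390244.
d = −ln(1 − 0.390244) = −ln(0.609756) = 0.4947.

0.4947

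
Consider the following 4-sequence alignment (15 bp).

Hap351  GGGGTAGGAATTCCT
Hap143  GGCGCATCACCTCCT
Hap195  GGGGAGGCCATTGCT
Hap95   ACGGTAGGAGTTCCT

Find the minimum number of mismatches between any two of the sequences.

Pairwise Hamming distances:
  Hap351 vs Hap143: 6
  Hap351 vs Hap195: 5
  Hap351 vs Hap95: 3
  Hap143 vs Hap195: 8
  Hap143 vs Hap95: 8
  Hap195 vs Hap95: 8
The smallest is 3, between Hap351 and Hap95.

3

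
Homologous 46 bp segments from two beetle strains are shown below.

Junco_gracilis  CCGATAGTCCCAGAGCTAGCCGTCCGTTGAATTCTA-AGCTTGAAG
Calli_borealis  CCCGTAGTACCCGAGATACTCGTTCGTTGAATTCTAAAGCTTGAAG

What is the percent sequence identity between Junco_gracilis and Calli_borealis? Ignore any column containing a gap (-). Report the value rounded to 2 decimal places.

Excluding the 1 gap column leaves 45 comparable sites.
The sequences differ at positions 3 (G/C), 4 (A/G), 9 (C/A), 12 (A/C), 16 (C/A), 19 (G/C), 20 (C/T), 24 (C/T).
37 of the 45 comparable sites match, so the percent identity is 37/45 × 100 = 82.22%.

82.22%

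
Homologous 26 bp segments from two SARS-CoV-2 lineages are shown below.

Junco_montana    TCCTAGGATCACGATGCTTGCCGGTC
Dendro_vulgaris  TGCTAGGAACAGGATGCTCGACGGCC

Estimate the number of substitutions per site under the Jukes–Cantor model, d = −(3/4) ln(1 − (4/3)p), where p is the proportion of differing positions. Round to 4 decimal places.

0.2758

Differing sites — 2:C/G; 9:T/A; 12:C/G; 19:T/C; 21:C/A; 25:T/C.
p = 6/26 = 0.230769.
d = −0.75 · ln(1 − (4/3)·0.230769) = −0.75 · ln(0.692308) = −0.75 · (-0.367724) = 0.2758.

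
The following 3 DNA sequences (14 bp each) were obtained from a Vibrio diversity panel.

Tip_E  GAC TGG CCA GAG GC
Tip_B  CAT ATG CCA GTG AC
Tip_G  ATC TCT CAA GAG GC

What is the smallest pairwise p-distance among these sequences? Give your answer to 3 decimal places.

Pairwise Hamming distances:
  Tip_E vs Tip_B: 6
  Tip_E vs Tip_G: 5
  Tip_B vs Tip_G: 9
The smallest is 5 mismatches, between Tip_E and Tip_G; p = 5/14 = 0.357.

0.357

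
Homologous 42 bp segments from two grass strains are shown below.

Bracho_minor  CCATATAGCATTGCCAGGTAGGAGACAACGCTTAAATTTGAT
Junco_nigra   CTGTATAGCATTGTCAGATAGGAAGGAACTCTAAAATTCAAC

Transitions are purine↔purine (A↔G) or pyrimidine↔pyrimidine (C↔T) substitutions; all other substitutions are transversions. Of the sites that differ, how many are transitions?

The sequences differ at positions 2 (C/T, transition), 3 (A/G, transition), 14 (C/T, transition), 18 (G/A, transition), 24 (G/A, transition), 25 (A/G, transition), 26 (C/G, transversion), 30 (G/T, transversion), 33 (T/A, transversion), 39 (T/C, transition), 40 (G/A, transition), 42 (T/C, transition).
Of the 12 differences, 9 transitions and 3 transversions, so the answer is 9.

9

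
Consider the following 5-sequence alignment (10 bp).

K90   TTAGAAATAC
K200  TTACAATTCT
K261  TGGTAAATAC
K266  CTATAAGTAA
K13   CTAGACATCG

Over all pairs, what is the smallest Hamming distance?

3

Pairwise Hamming distances:
  K90 vs K200: 4
  K90 vs K261: 3
  K90 vs K266: 4
  K90 vs K13: 4
  K200 vs K261: 6
  K200 vs K266: 5
  K200 vs K13: 5
  K261 vs K266: 5
  K261 vs K13: 7
  K266 vs K13: 5
The smallest is 3, between K90 and K261.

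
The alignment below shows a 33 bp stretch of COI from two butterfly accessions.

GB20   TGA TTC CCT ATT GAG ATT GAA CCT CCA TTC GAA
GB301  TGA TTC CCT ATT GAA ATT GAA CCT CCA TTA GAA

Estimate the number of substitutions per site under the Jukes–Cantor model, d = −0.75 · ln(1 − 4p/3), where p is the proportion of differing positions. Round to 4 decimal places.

0.0632

The sequences differ at positions 15 (G/A), 30 (C/A).
p = 2/33 = 0.060606.
d = −0.75 · ln(1 − (4/3)·0.060606) = −0.75 · ln(0.919192) = −0.75 · (-0.084260) = 0.0632.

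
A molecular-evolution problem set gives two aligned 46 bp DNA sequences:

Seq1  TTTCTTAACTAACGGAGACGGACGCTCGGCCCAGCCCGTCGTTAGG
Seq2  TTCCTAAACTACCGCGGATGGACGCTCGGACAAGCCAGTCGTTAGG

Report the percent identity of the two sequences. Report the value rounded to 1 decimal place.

80.4%

Differing sites — 3:T/C; 6:T/A; 12:A/C; 15:G/C; 16:A/G; 19:C/T; 30:C/A; 32:C/A; 37:C/A.
37 of the 46 sites match, so the percent identity is 37/46 × 100 = 80.4%.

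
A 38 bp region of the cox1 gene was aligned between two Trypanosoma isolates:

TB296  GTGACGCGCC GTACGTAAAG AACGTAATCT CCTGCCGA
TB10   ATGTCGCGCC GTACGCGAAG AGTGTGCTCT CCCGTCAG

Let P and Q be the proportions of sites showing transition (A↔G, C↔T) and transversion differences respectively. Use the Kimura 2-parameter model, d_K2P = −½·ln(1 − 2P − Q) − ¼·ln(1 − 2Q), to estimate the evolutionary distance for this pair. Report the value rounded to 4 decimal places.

0.4603

The sequences differ at positions 1 (G/A, transition), 4 (A/T, transversion), 16 (T/C, transition), 17 (A/G, transition), 22 (A/G, transition), 23 (C/T, transition), 26 (A/G, transition), 27 (A/C, transversion), 33 (T/C, transition), 35 (C/T, transition), 37 (G/A, transition), 38 (A/G, transition).
Of the 12 differences, 10 transitions and 2 transversions over 38 sites: P = 10/38 = 0.263158, Q = 2/38 = 0.052632.
d = −0.5·ln(0.421052) − 0.25·ln(0.894736) = −0.5·(-0.864999) − 0.25·(-0.111227) = 0.4603.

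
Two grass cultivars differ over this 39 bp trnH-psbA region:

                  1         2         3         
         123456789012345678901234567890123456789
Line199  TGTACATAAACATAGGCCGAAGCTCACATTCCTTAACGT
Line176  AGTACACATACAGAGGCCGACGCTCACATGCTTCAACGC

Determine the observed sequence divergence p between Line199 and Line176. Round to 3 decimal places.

0.231

The sequences differ at positions 1 (T/A), 7 (T/C), 9 (A/T), 13 (T/G), 21 (A/C), 30 (T/G), 32 (C/T), 34 (T/C), 39 (T/C).
There are 9 differences over 39 sites, so p = 9/39 = 0.231.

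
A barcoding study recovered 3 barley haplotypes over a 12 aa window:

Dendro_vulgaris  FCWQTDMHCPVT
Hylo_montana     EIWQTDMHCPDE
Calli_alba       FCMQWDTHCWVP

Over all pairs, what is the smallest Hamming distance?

4

Pairwise Hamming distances:
  Dendro_vulgaris vs Hylo_montana: 4
  Dendro_vulgaris vs Calli_alba: 5
  Hylo_montana vs Calli_alba: 8
The smallest is 4, between Dendro_vulgaris and Hylo_montana.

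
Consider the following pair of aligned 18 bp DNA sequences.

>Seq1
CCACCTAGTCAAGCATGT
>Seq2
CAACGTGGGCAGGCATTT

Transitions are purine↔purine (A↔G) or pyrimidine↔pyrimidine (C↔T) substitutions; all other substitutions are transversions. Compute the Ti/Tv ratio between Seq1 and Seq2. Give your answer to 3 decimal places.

The sequences differ at positions 2 (C/A, transversion), 5 (C/G, transversion), 7 (A/G, transition), 9 (T/G, transversion), 12 (A/G, transition), 17 (G/T, transversion).
Of the 6 differences, 2 transitions and 4 transversions, so Ti/Tv = 2/4 = 0.500.

0.500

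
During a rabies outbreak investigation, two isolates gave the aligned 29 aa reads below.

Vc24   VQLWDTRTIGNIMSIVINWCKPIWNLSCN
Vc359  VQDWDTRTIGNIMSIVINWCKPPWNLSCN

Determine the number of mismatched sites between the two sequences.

Mismatches occur at site 3 (L→D), site 23 (I→P).
That gives 2 mismatches out of 29 aligned sites, so the Hamming distance is 2.

2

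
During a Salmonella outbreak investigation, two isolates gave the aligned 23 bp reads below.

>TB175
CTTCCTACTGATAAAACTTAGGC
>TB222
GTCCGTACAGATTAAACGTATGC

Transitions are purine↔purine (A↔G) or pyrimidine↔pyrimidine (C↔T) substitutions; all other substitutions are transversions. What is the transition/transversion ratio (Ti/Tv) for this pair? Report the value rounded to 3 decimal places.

0.167

Differing sites — 1:C/G (Tv); 3:T/C (Ti); 5:C/G (Tv); 9:T/A (Tv); 13:A/T (Tv); 18:T/G (Tv); 21:G/T (Tv).
Of the 7 differences, 1 transition and 6 transversions, so Ti/Tv = 1/6 = 0.167.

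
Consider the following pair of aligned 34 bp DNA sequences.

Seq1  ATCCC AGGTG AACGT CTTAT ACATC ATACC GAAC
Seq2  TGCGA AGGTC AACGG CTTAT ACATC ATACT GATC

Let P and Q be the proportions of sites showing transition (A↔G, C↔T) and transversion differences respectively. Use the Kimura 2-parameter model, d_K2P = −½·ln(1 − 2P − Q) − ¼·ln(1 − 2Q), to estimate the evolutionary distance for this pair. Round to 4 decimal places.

0.2864

Mismatches occur at site 1 (A→T, transversion), site 2 (T→G, transversion), site 4 (C→G, transversion), site 5 (C→A, transversion), site 10 (G→C, transversion), site 15 (T→G, transversion), site 30 (C→T, transition), site 33 (A→T, transversion).
Of the 8 differences, 1 transition and 7 transversions over 34 sites: P = 1/34 = 0.029412, Q = 7/34 = 0.205882.
d = −0.5·ln(0.735294) − 0.25·ln(0.588236) = −0.5·(-0.307485) − 0.25·(-0.530627) = 0.2864.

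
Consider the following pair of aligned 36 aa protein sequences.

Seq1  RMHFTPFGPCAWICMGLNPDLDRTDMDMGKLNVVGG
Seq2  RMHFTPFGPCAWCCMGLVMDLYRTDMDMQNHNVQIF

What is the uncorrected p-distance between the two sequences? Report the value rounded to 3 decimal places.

Differing sites — 13:I/C; 18:N/V; 19:P/M; 22:D/Y; 29:G/Q; 30:K/N; 31:L/H; 34:V/Q; 35:G/I; 36:G/F.
There are 10 differences over 36 sites, so p = 10/36 = 0.278.

0.278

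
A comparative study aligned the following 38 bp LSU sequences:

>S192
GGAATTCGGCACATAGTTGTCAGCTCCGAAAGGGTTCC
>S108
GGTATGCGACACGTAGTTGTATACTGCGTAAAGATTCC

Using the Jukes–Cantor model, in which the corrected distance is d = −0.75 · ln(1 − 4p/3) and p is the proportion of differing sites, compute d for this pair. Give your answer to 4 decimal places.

0.3658

Differing sites — 3:A/T; 6:T/G; 9:G/A; 13:A/G; 21:C/A; 22:A/T; 23:G/A; 26:C/G; 29:A/T; 32:G/A; 34:G/A.
p = 11/38 = 0.289474.
d = −0.75 · ln(1 − (4/3)·0.289474) = −0.75 · ln(0.614035) = −0.75 · (-0.487703) = 0.3658.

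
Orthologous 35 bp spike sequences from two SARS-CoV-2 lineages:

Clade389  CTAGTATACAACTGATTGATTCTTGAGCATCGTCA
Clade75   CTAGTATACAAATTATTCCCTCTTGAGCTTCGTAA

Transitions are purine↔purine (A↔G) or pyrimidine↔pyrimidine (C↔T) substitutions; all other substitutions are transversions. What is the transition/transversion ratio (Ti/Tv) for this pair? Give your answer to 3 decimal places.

0.167

The sequences differ at positions 12 (C/A, transversion), 14 (G/T, transversion), 18 (G/C, transversion), 19 (A/C, transversion), 20 (T/C, transition), 29 (A/T, transversion), 34 (C/A, transversion).
Of the 7 differences, 1 transition and 6 transversions, so Ti/Tv = 1/6 = 0.167.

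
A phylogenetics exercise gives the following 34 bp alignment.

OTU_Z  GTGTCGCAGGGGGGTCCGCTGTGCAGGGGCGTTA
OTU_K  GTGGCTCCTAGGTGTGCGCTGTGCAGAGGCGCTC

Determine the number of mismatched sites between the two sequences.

Mismatches occur at site 4 (T/G), site 6 (G/T), site 8 (A/C), site 9 (G/T), site 10 (G/A), site 13 (G/T), site 16 (C/G), site 27 (G/A), site 32 (T/C), site 34 (A/C).
That gives 10 mismatches out of 34 aligned sites, so the Hamming distance is 10.

10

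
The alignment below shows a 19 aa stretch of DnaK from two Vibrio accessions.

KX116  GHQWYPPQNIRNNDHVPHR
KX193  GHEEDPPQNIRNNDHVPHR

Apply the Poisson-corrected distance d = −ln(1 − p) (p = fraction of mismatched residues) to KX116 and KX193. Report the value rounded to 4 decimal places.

The sequences differ at positions 3 (Q/E), 4 (W/E), 5 (Y/D).
p = 3/19 = 0.157895.
d = −ln(1 − 0.157895) = −ln(0.842105) = 0.1719.

0.1719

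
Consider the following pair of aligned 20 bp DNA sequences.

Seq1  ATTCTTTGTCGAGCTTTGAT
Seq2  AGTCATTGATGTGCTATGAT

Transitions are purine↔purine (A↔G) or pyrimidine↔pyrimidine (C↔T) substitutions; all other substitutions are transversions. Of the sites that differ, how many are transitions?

1

Differing sites — 2:T/G (Tv); 5:T/A (Tv); 9:T/A (Tv); 10:C/T (Ti); 12:A/T (Tv); 16:T/A (Tv).
Of the 6 differences, 1 transition and 5 transversions, so the answer is 1.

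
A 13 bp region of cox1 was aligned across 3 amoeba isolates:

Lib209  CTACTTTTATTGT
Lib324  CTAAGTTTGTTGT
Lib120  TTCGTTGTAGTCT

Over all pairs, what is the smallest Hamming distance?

Pairwise Hamming distances:
  Lib209 vs Lib324: 3
  Lib209 vs Lib120: 6
  Lib324 vs Lib120: 8
The smallest is 3, between Lib209 and Lib324.

3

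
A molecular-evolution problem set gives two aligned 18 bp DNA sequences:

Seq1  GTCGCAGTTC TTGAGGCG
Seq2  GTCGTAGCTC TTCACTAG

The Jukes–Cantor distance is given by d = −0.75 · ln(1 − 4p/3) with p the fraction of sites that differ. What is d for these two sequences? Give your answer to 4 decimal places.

0.4408

Differing sites — 5:C/T; 8:T/C; 13:G/C; 15:G/C; 16:G/T; 17:C/A.
p = 6/18 = 0.333333.
d = −0.75 · ln(1 − (4/3)·0.333333) = −0.75 · ln(0.555556) = −0.75 · (-0.587786) = 0.4408.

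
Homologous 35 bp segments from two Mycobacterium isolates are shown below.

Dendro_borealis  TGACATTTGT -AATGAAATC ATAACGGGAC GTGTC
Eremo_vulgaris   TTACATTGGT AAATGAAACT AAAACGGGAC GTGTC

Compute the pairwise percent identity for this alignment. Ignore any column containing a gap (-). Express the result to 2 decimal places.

Excluding the 1 gap column leaves 34 comparable sites.
Mismatches occur at site 2 (G→T), site 8 (T→G), site 19 (T→C), site 20 (C→T), site 22 (T→A).
29 of the 34 comparable sites match, so the percent identity is 29/34 × 100 = 85.29%.

85.29%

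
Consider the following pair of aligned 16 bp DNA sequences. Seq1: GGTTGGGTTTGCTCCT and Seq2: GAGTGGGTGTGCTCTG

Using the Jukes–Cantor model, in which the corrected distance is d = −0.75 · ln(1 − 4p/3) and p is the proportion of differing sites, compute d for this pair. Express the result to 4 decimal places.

The sequences differ at positions 2 (G/A), 3 (T/G), 9 (T/G), 15 (C/T), 16 (T/G).
p = 5/16 = 0.312500.
d = −0.75 · ln(1 − (4/3)·0.312500) = −0.75 · ln(0.583333) = −0.75 · (-0.538997) = 0.4042.

0.4042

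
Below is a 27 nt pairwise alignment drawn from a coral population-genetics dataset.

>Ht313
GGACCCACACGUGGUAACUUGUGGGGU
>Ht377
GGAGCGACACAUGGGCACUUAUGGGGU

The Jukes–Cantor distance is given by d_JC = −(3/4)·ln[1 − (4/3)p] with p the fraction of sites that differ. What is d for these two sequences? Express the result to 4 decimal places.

The sequences differ at positions 4 (C/G), 6 (C/G), 11 (G/A), 15 (U/G), 16 (A/C), 21 (G/A).
p = 6/27 = 0.222222.
d = −0.75 · ln(1 − (4/3)·0.222222) = −0.75 · ln(0.703704) = −0.75 · (-0.351397) = 0.2635.

0.2635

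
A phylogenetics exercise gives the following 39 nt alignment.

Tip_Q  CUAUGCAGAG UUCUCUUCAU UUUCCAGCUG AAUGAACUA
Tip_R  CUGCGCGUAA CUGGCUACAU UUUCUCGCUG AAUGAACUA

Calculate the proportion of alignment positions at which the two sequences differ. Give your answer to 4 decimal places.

0.2821

Differing sites — 3:A/G; 4:U/C; 7:A/G; 8:G/U; 10:G/A; 11:U/C; 13:C/G; 14:U/G; 17:U/A; 25:C/U; 26:A/C.
There are 11 differences over 39 sites, so p = 11/39 = 0.2821.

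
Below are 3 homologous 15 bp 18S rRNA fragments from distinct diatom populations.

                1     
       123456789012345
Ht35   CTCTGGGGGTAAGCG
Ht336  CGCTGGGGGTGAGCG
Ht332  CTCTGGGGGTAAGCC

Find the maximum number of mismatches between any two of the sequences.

Pairwise Hamming distances:
  Ht35 vs Ht336: 2
  Ht35 vs Ht332: 1
  Ht336 vs Ht332: 3
The largest is 3, between Ht336 and Ht332.

3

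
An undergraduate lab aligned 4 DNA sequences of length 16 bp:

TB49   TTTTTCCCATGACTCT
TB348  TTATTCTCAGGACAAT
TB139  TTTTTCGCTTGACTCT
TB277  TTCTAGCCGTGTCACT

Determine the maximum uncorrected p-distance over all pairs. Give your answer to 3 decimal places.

0.500

Pairwise Hamming distances:
  TB49 vs TB348: 5
  TB49 vs TB139: 2
  TB49 vs TB277: 6
  TB348 vs TB139: 6
  TB348 vs TB277: 8
  TB139 vs TB277: 7
The largest is 8 mismatches, between TB348 and TB277; p = 8/16 = 0.500.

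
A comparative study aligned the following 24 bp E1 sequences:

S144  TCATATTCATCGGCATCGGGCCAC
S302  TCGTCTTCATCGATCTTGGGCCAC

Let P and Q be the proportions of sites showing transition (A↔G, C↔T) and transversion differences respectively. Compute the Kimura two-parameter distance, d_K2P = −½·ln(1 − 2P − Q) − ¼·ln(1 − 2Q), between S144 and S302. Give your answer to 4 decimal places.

The sequences differ at positions 3 (A/G, transition), 5 (A/C, transversion), 13 (G/A, transition), 14 (C/T, transition), 15 (A/C, transversion), 17 (C/T, transition).
Of the 6 differences, 4 transitions and 2 transversions over 24 sites: P = 4/24 = 0.166667, Q = 2/24 = 0.083333.
d = −0.5·ln(0.583333) − 0.25·ln(0.833334) = −0.5·(-0.538997) − 0.25·(-0.182321) = 0.3151.

0.3151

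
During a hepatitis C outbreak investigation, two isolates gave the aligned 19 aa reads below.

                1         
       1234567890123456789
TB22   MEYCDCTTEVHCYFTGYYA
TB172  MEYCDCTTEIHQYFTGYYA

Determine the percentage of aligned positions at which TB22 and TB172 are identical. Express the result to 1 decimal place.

89.5%

The sequences differ at positions 10 (V/I), 12 (C/Q).
17 of the 19 sites match, so the percent identity is 17/19 × 100 = 89.5%.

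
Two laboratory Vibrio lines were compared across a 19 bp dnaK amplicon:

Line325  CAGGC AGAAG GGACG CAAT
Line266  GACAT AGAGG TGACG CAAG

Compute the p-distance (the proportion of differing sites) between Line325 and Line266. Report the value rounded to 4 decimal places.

The sequences differ at positions 1 (C/G), 3 (G/C), 4 (G/A), 5 (C/T), 9 (A/G), 11 (G/T), 19 (T/G).
There are 7 differences over 19 sites, so p = 7/19 = 0.3684.

0.3684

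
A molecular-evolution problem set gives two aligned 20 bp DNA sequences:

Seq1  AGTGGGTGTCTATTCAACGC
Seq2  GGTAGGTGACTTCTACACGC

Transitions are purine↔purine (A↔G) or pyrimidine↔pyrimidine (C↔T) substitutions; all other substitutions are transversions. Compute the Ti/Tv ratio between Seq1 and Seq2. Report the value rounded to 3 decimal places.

0.750

The sequences differ at positions 1 (A/G, transition), 4 (G/A, transition), 9 (T/A, transversion), 12 (A/T, transversion), 13 (T/C, transition), 15 (C/A, transversion), 16 (A/C, transversion).
Of the 7 differences, 3 transitions and 4 transversions, so Ti/Tv = 3/4 = 0.750.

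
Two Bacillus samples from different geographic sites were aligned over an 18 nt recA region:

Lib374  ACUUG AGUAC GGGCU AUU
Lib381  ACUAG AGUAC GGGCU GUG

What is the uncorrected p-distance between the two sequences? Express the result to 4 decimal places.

The sequences differ at positions 4 (U/A), 16 (A/G), 18 (U/G).
There are 3 differences over 18 sites, so p = 3/18 = 0.1667.

0.1667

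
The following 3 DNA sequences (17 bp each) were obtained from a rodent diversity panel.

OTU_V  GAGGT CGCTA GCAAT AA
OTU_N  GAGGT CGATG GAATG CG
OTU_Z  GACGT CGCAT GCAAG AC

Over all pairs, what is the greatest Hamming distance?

8

Pairwise Hamming distances:
  OTU_V vs OTU_N: 7
  OTU_V vs OTU_Z: 5
  OTU_N vs OTU_Z: 8
The largest is 8, between OTU_N and OTU_Z.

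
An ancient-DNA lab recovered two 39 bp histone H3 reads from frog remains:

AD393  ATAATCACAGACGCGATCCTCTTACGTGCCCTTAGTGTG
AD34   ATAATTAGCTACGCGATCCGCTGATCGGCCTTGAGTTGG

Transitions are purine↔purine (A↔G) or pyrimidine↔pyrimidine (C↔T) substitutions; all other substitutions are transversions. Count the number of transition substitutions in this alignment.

Mismatches occur at site 6 (C→T, transition), site 8 (C→G, transversion), site 9 (A→C, transversion), site 10 (G→T, transversion), site 20 (T→G, transversion), site 23 (T→G, transversion), site 25 (C→T, transition), site 26 (G→C, transversion), site 27 (T→G, transversion), site 31 (C→T, transition), site 33 (T→G, transversion), site 37 (G→T, transversion), site 38 (T→G, transversion).
Of the 13 differences, 3 transitions and 10 transversions, so the answer is 3.

3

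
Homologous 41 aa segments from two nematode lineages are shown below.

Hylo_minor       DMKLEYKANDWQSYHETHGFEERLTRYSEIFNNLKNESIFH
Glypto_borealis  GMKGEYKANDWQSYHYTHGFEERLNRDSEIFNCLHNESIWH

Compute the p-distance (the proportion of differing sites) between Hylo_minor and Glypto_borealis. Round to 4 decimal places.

Differing sites — 1:D/G; 4:L/G; 16:E/Y; 25:T/N; 27:Y/D; 33:N/C; 35:K/H; 40:F/W.
There are 8 differences over 41 sites, so p = 8/41 = 0.1951.

0.1951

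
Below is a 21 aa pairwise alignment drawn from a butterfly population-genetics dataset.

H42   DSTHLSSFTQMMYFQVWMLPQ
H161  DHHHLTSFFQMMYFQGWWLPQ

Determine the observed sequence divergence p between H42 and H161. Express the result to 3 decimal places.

0.286

Mismatches occur at site 2 (S/H), site 3 (T/H), site 6 (S/T), site 9 (T/F), site 16 (V/G), site 18 (M/W).
There are 6 differences over 21 sites, so p = 6/21 = 0.286.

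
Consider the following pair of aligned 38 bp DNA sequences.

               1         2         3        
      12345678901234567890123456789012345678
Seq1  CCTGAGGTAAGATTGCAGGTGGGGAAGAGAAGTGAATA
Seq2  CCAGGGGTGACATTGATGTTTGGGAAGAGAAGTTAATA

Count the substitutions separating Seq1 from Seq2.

9

The sequences differ at positions 3 (T/A), 5 (A/G), 9 (A/G), 11 (G/C), 16 (C/A), 17 (A/T), 19 (G/T), 21 (G/T), 34 (G/T).
That gives 9 mismatches out of 38 aligned sites, so the Hamming distance is 9.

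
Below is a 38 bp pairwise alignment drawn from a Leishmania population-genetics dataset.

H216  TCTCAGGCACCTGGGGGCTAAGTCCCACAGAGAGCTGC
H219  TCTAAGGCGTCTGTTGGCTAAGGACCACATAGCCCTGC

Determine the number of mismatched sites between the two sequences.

10

Differing sites — 4:C/A; 9:A/G; 10:C/T; 14:G/T; 15:G/T; 23:T/G; 24:C/A; 30:G/T; 33:A/C; 34:G/C.
That gives 10 mismatches out of 38 aligned sites, so the Hamming distance is 10.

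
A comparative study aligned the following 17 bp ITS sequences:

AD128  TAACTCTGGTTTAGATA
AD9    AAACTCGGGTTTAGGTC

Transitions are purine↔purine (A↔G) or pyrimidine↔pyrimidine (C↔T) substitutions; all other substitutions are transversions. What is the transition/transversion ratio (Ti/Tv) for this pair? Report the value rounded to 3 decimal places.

The sequences differ at positions 1 (T/A, transversion), 7 (T/G, transversion), 15 (A/G, transition), 17 (A/C, transversion).
Of the 4 differences, 1 transition and 3 transversions, so Ti/Tv = 1/3 = 0.333.

0.333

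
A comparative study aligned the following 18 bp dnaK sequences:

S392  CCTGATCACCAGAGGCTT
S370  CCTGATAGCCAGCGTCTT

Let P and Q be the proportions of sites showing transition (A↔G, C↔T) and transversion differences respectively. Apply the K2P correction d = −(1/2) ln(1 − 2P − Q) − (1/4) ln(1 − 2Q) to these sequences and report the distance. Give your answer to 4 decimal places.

Differing sites — 7:C/A (Tv); 8:A/G (Ti); 13:A/C (Tv); 15:G/T (Tv).
Of the 4 differences, 1 transition and 3 transversions over 18 sites: P = 1/18 = 0.055556, Q = 3/18 = 0.166667.
d = −0.5·ln(0.722221) − 0.25·ln(0.666666) = −0.5·(-0.325424) − 0.25·(-0.405466) = 0.2641.

0.2641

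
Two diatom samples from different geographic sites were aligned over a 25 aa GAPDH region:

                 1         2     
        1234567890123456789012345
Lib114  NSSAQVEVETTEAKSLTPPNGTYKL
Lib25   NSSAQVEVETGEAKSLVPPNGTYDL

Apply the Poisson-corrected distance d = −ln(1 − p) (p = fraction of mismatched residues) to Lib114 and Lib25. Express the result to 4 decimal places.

0.1278

The sequences differ at positions 11 (T/G), 17 (T/V), 24 (K/D).
p = 3/25 = 0.120000.
d = −ln(1 − 0.120000) = −ln(0.880000) = 0.1278.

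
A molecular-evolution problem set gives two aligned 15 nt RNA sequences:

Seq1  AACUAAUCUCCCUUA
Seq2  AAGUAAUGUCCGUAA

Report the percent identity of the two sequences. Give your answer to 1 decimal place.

Differing sites — 3:C/G; 8:C/G; 12:C/G; 14:U/A.
11 of the 15 sites match, so the percent identity is 11/15 × 100 = 73.3%.

73.3%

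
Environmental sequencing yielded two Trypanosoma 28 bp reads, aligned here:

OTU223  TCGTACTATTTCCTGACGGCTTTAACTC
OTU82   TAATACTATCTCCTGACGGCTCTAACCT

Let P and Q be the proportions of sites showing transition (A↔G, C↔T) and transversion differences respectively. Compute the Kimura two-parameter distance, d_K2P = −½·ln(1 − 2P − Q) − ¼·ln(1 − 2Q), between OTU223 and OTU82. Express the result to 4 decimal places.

0.2680

Mismatches occur at site 2 (C/A, transversion), site 3 (G/A, transition), site 10 (T/C, transition), site 22 (T/C, transition), site 27 (T/C, transition), site 28 (C/T, transition).
Of the 6 differences, 5 transitions and 1 transversion over 28 sites: P = 5/28 = 0.178571, Q = 1/28 = 0.035714.
d = −0.5·ln(0.607144) − 0.25·ln(0.928572) = −0.5·(-0.498989) − 0.25·(-0.074107) = 0.2680.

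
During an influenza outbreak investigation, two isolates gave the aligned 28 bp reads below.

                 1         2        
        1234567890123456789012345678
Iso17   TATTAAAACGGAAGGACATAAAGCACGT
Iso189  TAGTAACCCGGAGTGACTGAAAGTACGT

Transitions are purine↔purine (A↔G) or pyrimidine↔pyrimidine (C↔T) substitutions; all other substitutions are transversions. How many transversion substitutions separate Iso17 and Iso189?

Differing sites — 3:T/G (Tv); 7:A/C (Tv); 8:A/C (Tv); 13:A/G (Ti); 14:G/T (Tv); 18:A/T (Tv); 19:T/G (Tv); 24:C/T (Ti).
Of the 8 differences, 2 transitions and 6 transversions, so the answer is 6.

6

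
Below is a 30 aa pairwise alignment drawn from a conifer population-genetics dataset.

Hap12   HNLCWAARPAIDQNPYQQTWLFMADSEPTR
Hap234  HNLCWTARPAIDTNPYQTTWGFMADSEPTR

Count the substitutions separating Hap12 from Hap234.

Mismatches occur at site 6 (A/T), site 13 (Q/T), site 18 (Q/T), site 21 (L/G).
That gives 4 mismatches out of 30 aligned sites, so the Hamming distance is 4.

4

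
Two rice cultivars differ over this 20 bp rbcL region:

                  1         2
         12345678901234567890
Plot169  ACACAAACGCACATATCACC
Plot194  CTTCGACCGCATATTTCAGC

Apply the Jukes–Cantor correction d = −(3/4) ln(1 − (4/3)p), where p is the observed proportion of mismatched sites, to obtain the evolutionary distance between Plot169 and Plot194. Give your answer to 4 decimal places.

Differing sites — 1:A/C; 2:C/T; 3:A/T; 5:A/G; 7:A/C; 12:C/T; 15:A/T; 19:C/G.
p = 8/20 = 0.400000.
d = −0.75 · ln(1 − (4/3)·0.400000) = −0.75 · ln(0.466667) = −0.75 · (-0.762139) = 0.5716.

0.5716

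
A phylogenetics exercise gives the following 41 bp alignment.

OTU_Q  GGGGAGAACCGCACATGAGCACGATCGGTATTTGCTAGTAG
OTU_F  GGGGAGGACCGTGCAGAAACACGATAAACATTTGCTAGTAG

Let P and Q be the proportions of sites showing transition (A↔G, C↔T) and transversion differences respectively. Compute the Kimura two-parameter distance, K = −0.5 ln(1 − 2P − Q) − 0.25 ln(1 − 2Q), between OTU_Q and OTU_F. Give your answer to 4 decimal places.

Differing sites — 7:A/G (Ti); 12:C/T (Ti); 13:A/G (Ti); 16:T/G (Tv); 17:G/A (Ti); 19:G/A (Ti); 26:C/A (Tv); 27:G/A (Ti); 28:G/A (Ti); 29:T/C (Ti).
Of the 10 differences, 8 transitions and 2 transversions over 41 sites: P = 8/41 = 0.195122, Q = 2/41 = 0.048780.
d = −0.5·ln(0.560976) − 0.25·ln(0.902440) = −0.5·(-0.578077) − 0.25·(-0.102653) = 0.3147.

0.3147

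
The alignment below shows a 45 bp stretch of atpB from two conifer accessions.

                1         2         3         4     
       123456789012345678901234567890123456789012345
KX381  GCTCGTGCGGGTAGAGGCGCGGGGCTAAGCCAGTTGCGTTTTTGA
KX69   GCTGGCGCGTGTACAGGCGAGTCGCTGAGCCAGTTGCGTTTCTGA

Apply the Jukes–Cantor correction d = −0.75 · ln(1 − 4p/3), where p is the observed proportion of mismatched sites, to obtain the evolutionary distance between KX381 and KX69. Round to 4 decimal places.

0.2326

Mismatches occur at site 4 (C↔G), site 6 (T↔C), site 10 (G↔T), site 14 (G↔C), site 20 (C↔A), site 22 (G↔T), site 23 (G↔C), site 27 (A↔G), site 42 (T↔C).
p = 9/45 = 0.200000.
d = −0.75 · ln(1 − (4/3)·0.200000) = −0.75 · ln(0.733333) = −0.75 · (-0.310155) = 0.2326.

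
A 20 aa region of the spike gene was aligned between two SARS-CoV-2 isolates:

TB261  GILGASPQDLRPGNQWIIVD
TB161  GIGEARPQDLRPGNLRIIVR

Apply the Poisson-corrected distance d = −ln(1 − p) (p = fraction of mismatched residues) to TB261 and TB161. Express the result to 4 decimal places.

Mismatches occur at site 3 (L↔G), site 4 (G↔E), site 6 (S↔R), site 15 (Q↔L), site 16 (W↔R), site 20 (D↔R).
p = 6/20 = 0.300000.
d = −ln(1 − 0.300000) = −ln(0.700000) = 0.3567.

0.3567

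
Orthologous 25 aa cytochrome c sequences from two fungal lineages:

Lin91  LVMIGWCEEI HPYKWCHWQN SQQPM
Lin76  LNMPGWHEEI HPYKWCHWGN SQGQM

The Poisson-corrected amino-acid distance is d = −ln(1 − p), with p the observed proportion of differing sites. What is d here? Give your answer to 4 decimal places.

0.2744

Differing sites — 2:V/N; 4:I/P; 7:C/H; 19:Q/G; 23:Q/G; 24:P/Q.
p = 6/25 = 0.240000.
d = −ln(1 − 0.240000) = −ln(0.760000) = 0.2744.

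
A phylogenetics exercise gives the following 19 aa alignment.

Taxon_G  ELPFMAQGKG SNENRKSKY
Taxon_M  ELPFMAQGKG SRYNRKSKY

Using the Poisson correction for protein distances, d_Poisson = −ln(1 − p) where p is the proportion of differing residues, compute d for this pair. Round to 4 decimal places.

Mismatches occur at site 12 (N/R), site 13 (E/Y).
p = 2/19 = 0.105263.
d = −ln(1 − 0.105263) = −ln(0.894737) = 0.1112.

0.1112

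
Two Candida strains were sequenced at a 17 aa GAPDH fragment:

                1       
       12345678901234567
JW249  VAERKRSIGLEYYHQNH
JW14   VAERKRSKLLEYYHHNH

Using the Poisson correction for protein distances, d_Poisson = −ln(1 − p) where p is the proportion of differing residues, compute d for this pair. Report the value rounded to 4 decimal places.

0.1942

Differing sites — 8:I/K; 9:G/L; 15:Q/H.
p = 3/17 = 0.176471.
d = −ln(1 − 0.176471) = −ln(0.823529) = 0.1942.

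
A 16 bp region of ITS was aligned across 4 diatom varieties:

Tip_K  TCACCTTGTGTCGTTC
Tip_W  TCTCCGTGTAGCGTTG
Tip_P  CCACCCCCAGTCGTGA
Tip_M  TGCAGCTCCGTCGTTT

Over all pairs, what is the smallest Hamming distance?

Pairwise Hamming distances:
  Tip_K vs Tip_W: 5
  Tip_K vs Tip_P: 7
  Tip_K vs Tip_M: 8
  Tip_W vs Tip_P: 10
  Tip_W vs Tip_M: 10
  Tip_P vs Tip_M: 9
The smallest is 5, between Tip_K and Tip_W.

5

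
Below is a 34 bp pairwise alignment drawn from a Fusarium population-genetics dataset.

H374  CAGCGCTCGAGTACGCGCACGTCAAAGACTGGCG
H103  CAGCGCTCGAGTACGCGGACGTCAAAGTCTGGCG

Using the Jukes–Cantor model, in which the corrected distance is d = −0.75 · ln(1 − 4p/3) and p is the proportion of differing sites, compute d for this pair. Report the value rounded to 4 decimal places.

Mismatches occur at site 18 (C↔G), site 28 (A↔T).
p = 2/34 = 0.058824.
d = −0.75 · ln(1 − (4/3)·0.058824) = −0.75 · ln(0.921568) = −0.75 · (-0.081679) = 0.0613.

0.0613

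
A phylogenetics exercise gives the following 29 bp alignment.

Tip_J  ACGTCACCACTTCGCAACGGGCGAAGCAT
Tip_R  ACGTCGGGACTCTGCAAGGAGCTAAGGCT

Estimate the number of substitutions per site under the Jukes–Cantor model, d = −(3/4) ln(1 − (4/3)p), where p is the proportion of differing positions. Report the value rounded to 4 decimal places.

0.4618

Mismatches occur at site 6 (A↔G), site 7 (C↔G), site 8 (C↔G), site 12 (T↔C), site 13 (C↔T), site 18 (C↔G), site 20 (G↔A), site 23 (G↔T), site 27 (C↔G), site 28 (A↔C).
p = 10/29 = 0.344828.
d = −0.75 · ln(1 − (4/3)·0.344828) = −0.75 · ln(0.540229) = −0.75 · (-0.615762) = 0.4618.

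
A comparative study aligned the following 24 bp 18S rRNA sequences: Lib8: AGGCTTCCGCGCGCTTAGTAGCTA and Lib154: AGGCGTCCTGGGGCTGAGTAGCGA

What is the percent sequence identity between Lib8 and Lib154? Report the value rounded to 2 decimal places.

Differing sites — 5:T/G; 9:G/T; 10:C/G; 12:C/G; 16:T/G; 23:T/G.
18 of the 24 sites match, so the percent identity is 18/24 × 100 = 75.00%.

75.00%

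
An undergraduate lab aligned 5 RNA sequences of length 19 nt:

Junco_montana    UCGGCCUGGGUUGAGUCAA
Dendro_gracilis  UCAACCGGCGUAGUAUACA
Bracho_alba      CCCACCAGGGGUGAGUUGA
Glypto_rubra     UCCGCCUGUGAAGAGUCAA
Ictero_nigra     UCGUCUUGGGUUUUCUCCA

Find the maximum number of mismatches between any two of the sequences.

Pairwise Hamming distances:
  Junco_montana vs Dendro_gracilis: 9
  Junco_montana vs Bracho_alba: 7
  Junco_montana vs Glypto_rubra: 4
  Junco_montana vs Ictero_nigra: 6
  Dendro_gracilis vs Bracho_alba: 10
  Dendro_gracilis vs Glypto_rubra: 9
  Dendro_gracilis vs Ictero_nigra: 9
  Bracho_alba vs Glypto_rubra: 8
  Bracho_alba vs Ictero_nigra: 11
  Glypto_rubra vs Ictero_nigra: 10
The largest is 11, between Bracho_alba and Ictero_nigra.

11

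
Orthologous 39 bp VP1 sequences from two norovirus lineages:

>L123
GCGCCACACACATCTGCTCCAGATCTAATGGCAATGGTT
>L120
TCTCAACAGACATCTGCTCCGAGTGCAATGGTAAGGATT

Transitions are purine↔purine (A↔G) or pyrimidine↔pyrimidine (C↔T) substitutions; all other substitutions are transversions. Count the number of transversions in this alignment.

6

The sequences differ at positions 1 (G/T, transversion), 3 (G/T, transversion), 5 (C/A, transversion), 9 (C/G, transversion), 21 (A/G, transition), 22 (G/A, transition), 23 (A/G, transition), 25 (C/G, transversion), 26 (T/C, transition), 32 (C/T, transition), 35 (T/G, transversion), 37 (G/A, transition).
Of the 12 differences, 6 transitions and 6 transversions, so the answer is 6.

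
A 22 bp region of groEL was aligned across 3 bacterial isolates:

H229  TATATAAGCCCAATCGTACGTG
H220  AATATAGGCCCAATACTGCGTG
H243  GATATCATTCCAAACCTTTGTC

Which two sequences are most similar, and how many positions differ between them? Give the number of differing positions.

5

Pairwise Hamming distances:
  H229 vs H220: 5
  H229 vs H243: 9
  H220 vs H243: 10
The smallest is 5, between H229 and H220.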